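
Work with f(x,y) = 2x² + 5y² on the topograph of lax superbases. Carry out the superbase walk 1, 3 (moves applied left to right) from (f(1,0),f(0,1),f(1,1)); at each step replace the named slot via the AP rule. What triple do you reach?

start (2,5,7) = (f(1,0),f(0,1),f(1,1))
replace slot 1: 2·(5+7) − 2 = 22 → (22,5,7)
replace slot 3: 2·(22+5) − 7 = 47 → (22,5,47)

22,5,47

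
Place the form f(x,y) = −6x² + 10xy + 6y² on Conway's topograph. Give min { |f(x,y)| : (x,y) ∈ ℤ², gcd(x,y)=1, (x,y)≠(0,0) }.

river: ρ → (6,14,-2)
river: ρ → (-2,14,6)
river: ρ → (6,10,-6)
river: ρ → (-6,14,2)
river: ρ → (2,14,-6)
river: ρ → (-6,10,6)
closes: descent 0, river 6
min |a| on river = 2

2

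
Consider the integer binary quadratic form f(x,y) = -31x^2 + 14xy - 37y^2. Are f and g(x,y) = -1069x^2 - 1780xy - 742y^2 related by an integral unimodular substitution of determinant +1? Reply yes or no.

D₁ = -4392, D₂ = -4392
f is negative-definite; reduce −f:
−f: reduced (well bottom): (31,-14,37) with a≤c, −a<b≤a
flip sign back: reduced form of f is (-31,14,-37)
g is negative-definite; reduce −g:
−g: translate: b→-358 (≡1780 mod 2138), so (1069,1780,742)→(1069,-358,31)
−g: flip: (1069,-358,31)→(31,358,1069)
−g: translate: b→-14 (≡358 mod 62), so (31,358,1069)→(31,-14,37)
−g: reduced (well bottom): (31,-14,37) with a≤c, −a<b≤a
flip sign back: reduced form of g is (-31,14,-37)
reduced forms (-31, 14, -37) vs (-31, 14, -37) ⇒ equivalent

yes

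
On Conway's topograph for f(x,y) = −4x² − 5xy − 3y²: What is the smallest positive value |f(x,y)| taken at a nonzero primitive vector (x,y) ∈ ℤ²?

translate: b→-3 (≡5 mod 8), so (4,5,3)→(4,-3,2)
flip: (4,-3,2)→(2,3,4)
translate: b→-1 (≡3 mod 4), so (2,3,4)→(2,-1,3)
reduced (well bottom): (2,-1,3) with a≤c, −a<b≤a
well minimum |f| = |-2| = 2 (negative-definite)

2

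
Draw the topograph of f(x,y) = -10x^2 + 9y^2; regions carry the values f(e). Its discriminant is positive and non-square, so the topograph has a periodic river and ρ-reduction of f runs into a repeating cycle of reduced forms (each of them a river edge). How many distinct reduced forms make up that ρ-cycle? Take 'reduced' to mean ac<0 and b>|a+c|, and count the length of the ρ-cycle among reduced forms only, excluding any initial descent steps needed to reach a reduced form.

D = 360, ⌊√D⌋ = 18
descent: ρ → (9,18,-1)  [lands on river]
river: ρ → (-1,18,9)
ρ-cycle length = 2 (tail of 1 descent step not counted)

2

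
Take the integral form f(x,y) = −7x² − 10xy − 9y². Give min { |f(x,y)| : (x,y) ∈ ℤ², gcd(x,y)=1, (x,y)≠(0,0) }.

translate: b→-4 (≡10 mod 14), so (7,10,9)→(7,-4,6)
flip: (7,-4,6)→(6,4,7)
reduced (well bottom): (6,4,7) with a≤c, −a<b≤a
well minimum |f| = |-6| = 6 (negative-definite)

6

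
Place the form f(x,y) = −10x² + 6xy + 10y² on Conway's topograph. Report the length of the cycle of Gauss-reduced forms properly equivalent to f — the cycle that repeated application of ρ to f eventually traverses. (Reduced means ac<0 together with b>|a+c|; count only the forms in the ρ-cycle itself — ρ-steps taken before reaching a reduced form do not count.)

D = 436, ⌊√D⌋ = 20
river: ρ → (10,14,-6)
river: ρ → (-6,10,14)
river: ρ → (14,18,-2)
river: ρ → (-2,18,14)
river: ρ → (14,10,-6)
river: ρ → (-6,14,10)
river: ρ → (10,6,-10)
river: ρ → (-10,14,6)
river: ρ → (6,10,-14)
river: ρ → (-14,18,2)
river: ρ → (2,18,-14)
river: ρ → (-14,10,6)
river: ρ → (6,14,-10)
river: ρ → (-10,6,10)
ρ-cycle length = 14 (tail of 0 descent steps not counted)

14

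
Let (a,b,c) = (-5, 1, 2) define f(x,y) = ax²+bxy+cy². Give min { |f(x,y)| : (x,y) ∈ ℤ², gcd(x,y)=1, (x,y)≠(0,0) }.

descent: ρ → (2,3,-4)  [lands on river]
river: ρ → (-4,5,1)
river: ρ → (1,5,-4)
river: ρ → (-4,3,2)
river: ρ → (2,5,-2)
river: ρ → (-2,3,4)
river: ρ → (4,5,-1)
river: ρ → (-1,5,4)
river: ρ → (4,3,-2)
river: ρ → (-2,5,2)
closes: descent 1, river 10
min |a| on river = 1

1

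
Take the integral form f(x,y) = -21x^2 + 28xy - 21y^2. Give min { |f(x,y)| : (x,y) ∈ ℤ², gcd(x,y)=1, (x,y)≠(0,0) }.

translate: b→14 (≡-28 mod 42), so (21,-28,21)→(21,14,14)
flip: (21,14,14)→(14,-14,21)
translate: b→14 (≡-14 mod 28), so (14,-14,21)→(14,14,21)
reduced (well bottom): (14,14,21) with a≤c, −a<b≤a
well minimum |f| = |-14| = 14 (negative-definite)

14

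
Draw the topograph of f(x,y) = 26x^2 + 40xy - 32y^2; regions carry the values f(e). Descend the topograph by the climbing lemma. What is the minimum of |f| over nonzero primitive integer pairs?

river: ρ → (-32,24,34)
river: ρ → (34,44,-22)
river: ρ → (-22,44,34)
river: ρ → (34,24,-32)
river: ρ → (-32,40,26)
river: ρ → (26,64,-8)
river: ρ → (-8,64,26)
river: ρ → (26,40,-32)
closes: descent 0, river 8
min |a| on river = 8

8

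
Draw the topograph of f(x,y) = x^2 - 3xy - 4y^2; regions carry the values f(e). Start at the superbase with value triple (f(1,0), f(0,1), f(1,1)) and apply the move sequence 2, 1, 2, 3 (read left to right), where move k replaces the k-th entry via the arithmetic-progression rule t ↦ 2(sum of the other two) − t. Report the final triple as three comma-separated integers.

start (1,-4,-6) = (f(1,0),f(0,1),f(1,1))
replace slot 2: 2·(1+(-6)) − (-4) = -6 → (1,-6,-6)
replace slot 1: 2·((-6)+(-6)) − 1 = -25 → (-25,-6,-6)
replace slot 2: 2·((-25)+(-6)) − (-6) = -56 → (-25,-56,-6)
replace slot 3: 2·((-25)+(-56)) − (-6) = -156 → (-25,-56,-156)

-25,-56,-156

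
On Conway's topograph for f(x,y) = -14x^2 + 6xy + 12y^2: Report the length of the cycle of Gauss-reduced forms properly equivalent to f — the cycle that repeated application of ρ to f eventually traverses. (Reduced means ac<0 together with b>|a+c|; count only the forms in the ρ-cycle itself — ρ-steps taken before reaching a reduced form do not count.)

D = 708, ⌊√D⌋ = 26
river: ρ → (12,18,-8)
river: ρ → (-8,14,16)
river: ρ → (16,18,-6)
river: ρ → (-6,18,16)
river: ρ → (16,14,-8)
river: ρ → (-8,18,12)
river: ρ → (12,6,-14)
river: ρ → (-14,22,4)
river: ρ → (4,26,-2)
river: ρ → (-2,26,4)
river: ρ → (4,22,-14)
river: ρ → (-14,6,12)
ρ-cycle length = 12 (tail of 0 descent steps not counted)

12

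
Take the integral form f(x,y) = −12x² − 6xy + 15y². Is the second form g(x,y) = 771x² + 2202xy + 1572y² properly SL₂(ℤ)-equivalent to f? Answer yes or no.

D₁ = 756, D₂ = 756
river cycle of f (length 6): (15, 6, -12), (-12, 18, 9), (9, 18, -12), (-12, 6, 15), (15, 24, -3), (-3, 24, 15)
river cycle of g (length 6): (15, 6, -12), (-12, 18, 9), (9, 18, -12), (-12, 6, 15), (15, 24, -3), (-3, 24, 15)
cycles coincide ⇒ equivalent

yes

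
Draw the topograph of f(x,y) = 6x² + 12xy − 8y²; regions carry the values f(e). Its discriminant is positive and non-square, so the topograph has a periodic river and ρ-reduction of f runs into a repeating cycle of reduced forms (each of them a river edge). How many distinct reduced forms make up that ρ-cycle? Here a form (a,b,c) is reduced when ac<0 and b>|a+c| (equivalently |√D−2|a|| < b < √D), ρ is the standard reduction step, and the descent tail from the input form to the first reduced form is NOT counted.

D = 336, ⌊√D⌋ = 18
river: ρ → (-8,4,10)
river: ρ → (10,16,-2)
river: ρ → (-2,16,10)
river: ρ → (10,4,-8)
river: ρ → (-8,12,6)
river: ρ → (6,12,-8)
ρ-cycle length = 6 (tail of 0 descent steps not counted)

6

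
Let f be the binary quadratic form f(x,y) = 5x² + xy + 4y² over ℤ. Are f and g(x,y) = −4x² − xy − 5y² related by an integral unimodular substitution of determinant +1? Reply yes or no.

D₁ = -79, D₂ = -79
f: flip: (5,1,4)→(4,-1,5)
f: reduced (well bottom): (4,-1,5) with a≤c, −a<b≤a
g is negative-definite; reduce −g:
−g: reduced (well bottom): (4,1,5) with a≤c, −a<b≤a
flip sign back: reduced form of g is (-4,-1,-5)
reduced forms (4, -1, 5) vs (-4, -1, -5) ⇒ inequivalent

no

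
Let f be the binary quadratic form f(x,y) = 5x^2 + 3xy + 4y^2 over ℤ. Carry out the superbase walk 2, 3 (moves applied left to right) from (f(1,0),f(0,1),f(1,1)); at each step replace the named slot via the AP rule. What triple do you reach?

start (5,4,12) = (f(1,0),f(0,1),f(1,1))
replace slot 2: 2·(5+12) − 4 = 30 → (5,30,12)
replace slot 3: 2·(5+30) − 12 = 58 → (5,30,58)

5,30,58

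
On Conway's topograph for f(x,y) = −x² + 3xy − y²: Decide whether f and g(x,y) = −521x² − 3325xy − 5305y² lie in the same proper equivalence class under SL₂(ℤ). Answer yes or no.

D₁ = 5, D₂ = 5
river cycle of f (length 2): (-1, 1, 1), (1, 1, -1)
river cycle of g (length 2): (-1, 1, 1), (1, 1, -1)
cycles coincide ⇒ equivalent

yes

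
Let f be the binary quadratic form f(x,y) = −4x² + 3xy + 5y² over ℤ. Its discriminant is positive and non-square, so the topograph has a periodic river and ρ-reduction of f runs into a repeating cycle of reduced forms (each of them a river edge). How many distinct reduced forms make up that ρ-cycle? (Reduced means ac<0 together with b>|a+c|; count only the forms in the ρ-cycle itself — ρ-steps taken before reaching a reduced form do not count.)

D = 89, ⌊√D⌋ = 9
river: ρ → (5,7,-2)
river: ρ → (-2,9,1)
river: ρ → (1,9,-2)
river: ρ → (-2,7,5)
river: ρ → (5,3,-4)
river: ρ → (-4,5,4)
river: ρ → (4,3,-5)
river: ρ → (-5,7,2)
river: ρ → (2,9,-1)
river: ρ → (-1,9,2)
river: ρ → (2,7,-5)
river: ρ → (-5,3,4)
river: ρ → (4,5,-4)
river: ρ → (-4,3,5)
ρ-cycle length = 14 (tail of 0 descent steps not counted)

14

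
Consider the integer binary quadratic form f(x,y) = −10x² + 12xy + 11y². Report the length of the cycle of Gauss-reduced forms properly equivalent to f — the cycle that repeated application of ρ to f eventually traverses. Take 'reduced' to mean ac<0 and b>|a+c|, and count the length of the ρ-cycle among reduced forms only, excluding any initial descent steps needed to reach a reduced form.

D = 584, ⌊√D⌋ = 24
river: ρ → (11,10,-11)
river: ρ → (-11,12,10)
river: ρ → (10,8,-13)
river: ρ → (-13,18,5)
river: ρ → (5,22,-5)
river: ρ → (-5,18,13)
river: ρ → (13,8,-10)
river: ρ → (-10,12,11)
ρ-cycle length = 8 (tail of 0 descent steps not counted)

8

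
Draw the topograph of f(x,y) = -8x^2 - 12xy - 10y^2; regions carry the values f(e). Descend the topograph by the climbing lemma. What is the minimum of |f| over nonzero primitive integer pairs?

translate: b→-4 (≡12 mod 16), so (8,12,10)→(8,-4,6)
flip: (8,-4,6)→(6,4,8)
reduced (well bottom): (6,4,8) with a≤c, −a<b≤a
well minimum |f| = |-6| = 6 (negative-definite)

6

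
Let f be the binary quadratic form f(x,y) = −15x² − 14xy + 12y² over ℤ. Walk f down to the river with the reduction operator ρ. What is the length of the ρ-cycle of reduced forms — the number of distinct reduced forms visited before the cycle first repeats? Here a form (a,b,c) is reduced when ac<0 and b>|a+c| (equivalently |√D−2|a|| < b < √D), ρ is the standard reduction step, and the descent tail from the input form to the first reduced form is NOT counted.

D = 916, ⌊√D⌋ = 30
descent: ρ → (12,14,-15)  [lands on river]
river: ρ → (-15,16,11)
river: ρ → (11,28,-3)
river: ρ → (-3,26,20)
river: ρ → (20,14,-9)
river: ρ → (-9,22,12)
river: ρ → (12,26,-5)
river: ρ → (-5,24,17)
river: ρ → (17,10,-12)
river: ρ → (-12,14,15)
river: ρ → (15,16,-11)
river: ρ → (-11,28,3)
river: ρ → (3,26,-20)
river: ρ → (-20,14,9)
river: ρ → (9,22,-12)
river: ρ → (-12,26,5)
river: ρ → (5,24,-17)
river: ρ → (-17,10,12)
ρ-cycle length = 18 (tail of 1 descent step not counted)

18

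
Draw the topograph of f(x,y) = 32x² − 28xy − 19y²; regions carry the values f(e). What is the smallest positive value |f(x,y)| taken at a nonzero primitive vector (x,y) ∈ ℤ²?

descent: ρ → (-19,28,32)  [lands on river]
river: ρ → (32,36,-15)
river: ρ → (-15,54,5)
river: ρ → (5,56,-4)
river: ρ → (-4,56,5)
river: ρ → (5,54,-15)
river: ρ → (-15,36,32)
river: ρ → (32,28,-19)
river: ρ → (-19,48,12)
river: ρ → (12,48,-19)
closes: descent 1, river 10
min |a| on river = 4

4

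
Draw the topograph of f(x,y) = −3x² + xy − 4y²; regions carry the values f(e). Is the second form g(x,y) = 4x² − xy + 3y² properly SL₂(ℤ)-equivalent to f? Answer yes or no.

D₁ = -47, D₂ = -47
f is negative-definite; reduce −f:
−f: reduced (well bottom): (3,-1,4) with a≤c, −a<b≤a
flip sign back: reduced form of f is (-3,1,-4)
g: flip: (4,-1,3)→(3,1,4)
g: reduced (well bottom): (3,1,4) with a≤c, −a<b≤a
reduced forms (-3, 1, -4) vs (3, 1, 4) ⇒ inequivalent

no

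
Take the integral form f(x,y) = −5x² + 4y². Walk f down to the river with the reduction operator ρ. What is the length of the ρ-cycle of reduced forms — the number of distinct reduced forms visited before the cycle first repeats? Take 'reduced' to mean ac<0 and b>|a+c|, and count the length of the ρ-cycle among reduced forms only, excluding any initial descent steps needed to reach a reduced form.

D = 80, ⌊√D⌋ = 8
descent: ρ → (4,8,-1)  [lands on river]
river: ρ → (-1,8,4)
ρ-cycle length = 2 (tail of 1 descent step not counted)

2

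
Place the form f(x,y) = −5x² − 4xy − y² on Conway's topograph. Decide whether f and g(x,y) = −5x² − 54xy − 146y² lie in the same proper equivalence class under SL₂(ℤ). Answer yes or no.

D₁ = -4, D₂ = -4
f is negative-definite; reduce −f:
−f: flip: (5,4,1)→(1,-4,5)
−f: translate: b→0 (≡-4 mod 2), so (1,-4,5)→(1,0,1)
−f: reduced (well bottom): (1,0,1) with a≤c, −a<b≤a
flip sign back: reduced form of f is (-1,0,-1)
g is negative-definite; reduce −g:
−g: translate: b→4 (≡54 mod 10), so (5,54,146)→(5,4,1)
−g: flip: (5,4,1)→(1,-4,5)
−g: translate: b→0 (≡-4 mod 2), so (1,-4,5)→(1,0,1)
−g: reduced (well bottom): (1,0,1) with a≤c, −a<b≤a
flip sign back: reduced form of g is (-1,0,-1)
reduced forms (-1, 0, -1) vs (-1, 0, -1) ⇒ equivalent

yes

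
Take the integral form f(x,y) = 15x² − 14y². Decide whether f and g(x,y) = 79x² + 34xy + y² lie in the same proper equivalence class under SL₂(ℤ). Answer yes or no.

D₁ = 840, D₂ = 840
river cycle of f (length 2): (-14, 28, 1), (1, 28, -14)
river cycle of g (length 2): (1, 28, -14), (-14, 28, 1)
cycles coincide ⇒ equivalent

yes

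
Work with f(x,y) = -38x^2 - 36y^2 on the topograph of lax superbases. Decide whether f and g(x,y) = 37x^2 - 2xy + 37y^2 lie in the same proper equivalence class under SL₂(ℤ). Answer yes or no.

D₁ = -5472, D₂ = -5472
f is negative-definite; reduce −f:
−f: flip: (38,0,36)→(36,0,38)
−f: reduced (well bottom): (36,0,38) with a≤c, −a<b≤a
flip sign back: reduced form of f is (-36,0,-38)
g: flip: (37,-2,37)→(37,2,37)
g: reduced (well bottom): (37,2,37) with a≤c, −a<b≤a
reduced forms (-36, 0, -38) vs (37, 2, 37) ⇒ inequivalent

no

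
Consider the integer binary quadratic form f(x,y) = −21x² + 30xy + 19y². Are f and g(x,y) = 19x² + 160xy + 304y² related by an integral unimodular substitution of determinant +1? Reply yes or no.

D₁ = 2496, D₂ = 2496
river cycle of f (length 4): (19, 46, -5), (-5, 44, 28), (28, 12, -21), (-21, 30, 19)
river cycle of g (length 4): (19, 46, -5), (-5, 44, 28), (28, 12, -21), (-21, 30, 19)
cycles coincide ⇒ equivalent

yes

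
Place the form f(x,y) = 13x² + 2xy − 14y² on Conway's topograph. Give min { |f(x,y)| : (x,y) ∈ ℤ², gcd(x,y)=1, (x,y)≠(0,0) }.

river: ρ → (-14,26,1)
river: ρ → (1,26,-14)
river: ρ → (-14,2,13)
river: ρ → (13,24,-3)
river: ρ → (-3,24,13)
river: ρ → (13,2,-14)
closes: descent 0, river 6
min |a| on river = 1

1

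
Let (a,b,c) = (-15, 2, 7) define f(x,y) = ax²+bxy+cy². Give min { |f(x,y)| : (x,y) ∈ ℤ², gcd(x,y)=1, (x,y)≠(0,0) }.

descent: ρ → (7,12,-10)  [lands on river]
river: ρ → (-10,8,9)
river: ρ → (9,10,-9)
river: ρ → (-9,8,10)
river: ρ → (10,12,-7)
river: ρ → (-7,16,6)
river: ρ → (6,20,-1)
river: ρ → (-1,20,6)
river: ρ → (6,16,-7)
river: ρ → (-7,12,10)
river: ρ → (10,8,-9)
river: ρ → (-9,10,9)
river: ρ → (9,8,-10)
river: ρ → (-10,12,7)
river: ρ → (7,16,-6)
river: ρ → (-6,20,1)
river: ρ → (1,20,-6)
river: ρ → (-6,16,7)
closes: descent 1, river 18
min |a| on river = 1

1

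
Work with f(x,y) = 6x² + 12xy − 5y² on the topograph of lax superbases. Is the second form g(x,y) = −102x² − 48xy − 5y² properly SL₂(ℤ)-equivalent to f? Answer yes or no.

D₁ = 264, D₂ = 264
river cycle of f (length 6): (-5, 8, 10), (10, 12, -3), (-3, 12, 10), (10, 8, -5), (-5, 12, 6), (6, 12, -5)
river cycle of g (length 6): (-5, 8, 10), (10, 12, -3), (-3, 12, 10), (10, 8, -5), (-5, 12, 6), (6, 12, -5)
cycles coincide ⇒ equivalent

yes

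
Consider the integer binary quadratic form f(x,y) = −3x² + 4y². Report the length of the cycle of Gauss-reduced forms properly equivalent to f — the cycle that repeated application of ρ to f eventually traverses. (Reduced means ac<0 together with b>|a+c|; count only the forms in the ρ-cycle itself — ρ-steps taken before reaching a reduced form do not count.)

D = 48, ⌊√D⌋ = 6
descent: ρ → (4,0,-3)
descent: ρ → (-3,6,1)  [lands on river]
river: ρ → (1,6,-3)
ρ-cycle length = 2 (tail of 2 descent steps not counted)

2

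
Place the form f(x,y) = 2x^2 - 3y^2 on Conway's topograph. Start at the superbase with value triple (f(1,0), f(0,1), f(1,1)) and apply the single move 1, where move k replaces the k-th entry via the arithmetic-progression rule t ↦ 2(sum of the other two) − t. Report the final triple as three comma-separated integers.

start (2,-3,-1) = (f(1,0),f(0,1),f(1,1))
replace slot 1: 2·((-3)+(-1)) − 2 = -10 → (-10,-3,-1)

-10,-3,-1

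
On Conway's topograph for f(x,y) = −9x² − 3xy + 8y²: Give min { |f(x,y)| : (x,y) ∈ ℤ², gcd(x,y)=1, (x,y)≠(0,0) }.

descent: ρ → (8,3,-9)  [lands on river]
river: ρ → (-9,15,2)
river: ρ → (2,17,-1)
river: ρ → (-1,17,2)
river: ρ → (2,15,-9)
river: ρ → (-9,3,8)
river: ρ → (8,13,-4)
river: ρ → (-4,11,11)
river: ρ → (11,11,-4)
river: ρ → (-4,13,8)
closes: descent 1, river 10
min |a| on river = 1

1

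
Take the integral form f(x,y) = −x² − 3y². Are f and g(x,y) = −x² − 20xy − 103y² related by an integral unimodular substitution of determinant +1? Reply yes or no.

D₁ = -12, D₂ = -12
f is negative-definite; reduce −f:
−f: reduced (well bottom): (1,0,3) with a≤c, −a<b≤a
flip sign back: reduced form of f is (-1,0,-3)
g is negative-definite; reduce −g:
−g: translate: b→0 (≡20 mod 2), so (1,20,103)→(1,0,3)
−g: reduced (well bottom): (1,0,3) with a≤c, −a<b≤a
flip sign back: reduced form of g is (-1,0,-3)
reduced forms (-1, 0, -3) vs (-1, 0, -3) ⇒ equivalent

yes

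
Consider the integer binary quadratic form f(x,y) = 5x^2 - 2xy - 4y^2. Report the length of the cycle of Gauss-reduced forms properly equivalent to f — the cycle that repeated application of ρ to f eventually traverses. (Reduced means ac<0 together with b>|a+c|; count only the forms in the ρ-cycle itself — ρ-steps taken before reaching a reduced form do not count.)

D = 84, ⌊√D⌋ = 9
descent: ρ → (-4,2,5)  [lands on river]
river: ρ → (5,8,-1)
river: ρ → (-1,8,5)
river: ρ → (5,2,-4)
river: ρ → (-4,6,3)
river: ρ → (3,6,-4)
ρ-cycle length = 6 (tail of 1 descent step not counted)

6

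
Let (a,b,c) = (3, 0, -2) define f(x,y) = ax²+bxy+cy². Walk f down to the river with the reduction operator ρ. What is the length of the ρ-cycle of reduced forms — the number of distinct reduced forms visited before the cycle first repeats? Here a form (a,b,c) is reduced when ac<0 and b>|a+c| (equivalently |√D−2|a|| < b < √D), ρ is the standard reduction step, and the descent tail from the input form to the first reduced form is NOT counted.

D = 24, ⌊√D⌋ = 4
descent: ρ → (-2,4,1)  [lands on river]
river: ρ → (1,4,-2)
ρ-cycle length = 2 (tail of 1 descent step not counted)

2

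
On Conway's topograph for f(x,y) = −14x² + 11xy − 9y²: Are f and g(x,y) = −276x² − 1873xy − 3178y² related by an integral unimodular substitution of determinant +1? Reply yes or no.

D₁ = -383, D₂ = -383
f is negative-definite; reduce −f:
−f: flip: (14,-11,9)→(9,11,14)
−f: translate: b→-7 (≡11 mod 18), so (9,11,14)→(9,-7,12)
−f: reduced (well bottom): (9,-7,12) with a≤c, −a<b≤a
flip sign back: reduced form of f is (-9,7,-12)
g is negative-definite; reduce −g:
−g: translate: b→217 (≡1873 mod 552), so (276,1873,3178)→(276,217,43)
−g: flip: (276,217,43)→(43,-217,276)
−g: translate: b→41 (≡-217 mod 86), so (43,-217,276)→(43,41,12)
−g: flip: (43,41,12)→(12,-41,43)
−g: translate: b→7 (≡-41 mod 24), so (12,-41,43)→(12,7,9)
−g: flip: (12,7,9)→(9,-7,12)
−g: reduced (well bottom): (9,-7,12) with a≤c, −a<b≤a
flip sign back: reduced form of g is (-9,7,-12)
reduced forms (-9, 7, -12) vs (-9, 7, -12) ⇒ equivalent

yes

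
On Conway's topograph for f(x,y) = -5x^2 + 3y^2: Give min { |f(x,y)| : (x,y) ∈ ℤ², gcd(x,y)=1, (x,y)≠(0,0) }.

descent: ρ → (3,6,-2)  [lands on river]
river: ρ → (-2,6,3)
closes: descent 1, river 2
min |a| on river = 2

2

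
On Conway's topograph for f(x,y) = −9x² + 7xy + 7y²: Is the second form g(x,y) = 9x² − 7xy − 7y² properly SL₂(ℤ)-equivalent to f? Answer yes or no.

D₁ = 301, D₂ = 301
river cycle of f (length 10): (7, 7, -9), (-9, 11, 5), (5, 9, -11), (-11, 13, 3), (3, 17, -1), (-1, 17, 3), (3, 13, -11), (-11, 9, 5), (5, 11, -9), (-9, 7, 7)
river cycle of g (length 10): (-7, 7, 9), (9, 11, -5), (-5, 9, 11), (11, 13, -3), (-3, 17, 1), (1, 17, -3), (-3, 13, 11), (11, 9, -5), (-5, 11, 9), (9, 7, -7)
cycles differ ⇒ inequivalent

no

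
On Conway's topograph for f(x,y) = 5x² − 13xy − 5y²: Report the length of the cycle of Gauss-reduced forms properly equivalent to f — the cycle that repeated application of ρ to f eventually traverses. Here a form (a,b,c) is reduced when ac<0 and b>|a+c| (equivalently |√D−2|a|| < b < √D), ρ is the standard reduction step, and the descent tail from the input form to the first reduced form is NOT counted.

D = 269, ⌊√D⌋ = 16
descent: ρ → (-5,13,5)  [lands on river]
river: ρ → (5,7,-11)
river: ρ → (-11,15,1)
river: ρ → (1,15,-11)
river: ρ → (-11,7,5)
river: ρ → (5,13,-5)
river: ρ → (-5,7,11)
river: ρ → (11,15,-1)
river: ρ → (-1,15,11)
river: ρ → (11,7,-5)
ρ-cycle length = 10 (tail of 1 descent step not counted)

10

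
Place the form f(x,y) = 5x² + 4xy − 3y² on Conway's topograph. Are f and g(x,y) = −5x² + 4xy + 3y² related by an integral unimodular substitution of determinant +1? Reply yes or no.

D₁ = 76, D₂ = 76
river cycle of f (length 6): (-3, 8, 1), (1, 8, -3), (-3, 4, 5), (5, 6, -2), (-2, 6, 5), (5, 4, -3)
river cycle of g (length 6): (3, 8, -1), (-1, 8, 3), (3, 4, -5), (-5, 6, 2), (2, 6, -5), (-5, 4, 3)
cycles differ ⇒ inequivalent

no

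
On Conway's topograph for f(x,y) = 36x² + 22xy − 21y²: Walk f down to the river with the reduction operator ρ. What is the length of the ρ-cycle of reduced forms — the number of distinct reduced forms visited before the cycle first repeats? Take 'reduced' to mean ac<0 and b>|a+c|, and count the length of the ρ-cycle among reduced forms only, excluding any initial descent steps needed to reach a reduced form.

D = 3508, ⌊√D⌋ = 59
river: ρ → (-21,20,37)
river: ρ → (37,54,-4)
river: ρ → (-4,58,9)
river: ρ → (9,50,-28)
river: ρ → (-28,6,31)
river: ρ → (31,56,-3)
river: ρ → (-3,58,12)
river: ρ → (12,38,-43)
river: ρ → (-43,48,7)
river: ρ → (7,50,-36)
river: ρ → (-36,22,21)
river: ρ → (21,20,-37)
river: ρ → (-37,54,4)
river: ρ → (4,58,-9)
river: ρ → (-9,50,28)
river: ρ → (28,6,-31)
river: ρ → (-31,56,3)
river: ρ → (3,58,-12)
river: ρ → (-12,38,43)
river: ρ → (43,48,-7)
river: ρ → (-7,50,36)
river: ρ → (36,22,-21)
ρ-cycle length = 22 (tail of 0 descent steps not counted)

22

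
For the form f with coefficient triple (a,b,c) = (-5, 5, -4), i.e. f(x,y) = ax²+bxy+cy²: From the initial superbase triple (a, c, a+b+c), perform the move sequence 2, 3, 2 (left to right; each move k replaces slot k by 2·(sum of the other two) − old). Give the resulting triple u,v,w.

start (-5,-4,-4) = (f(1,0),f(0,1),f(1,1))
replace slot 2: 2·((-5)+(-4)) − (-4) = -14 → (-5,-14,-4)
replace slot 3: 2·((-5)+(-14)) − (-4) = -34 → (-5,-14,-34)
replace slot 2: 2·((-5)+(-34)) − (-14) = -64 → (-5,-64,-34)

-5,-64,-34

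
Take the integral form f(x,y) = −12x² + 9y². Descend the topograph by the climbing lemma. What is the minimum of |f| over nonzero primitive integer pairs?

descent: ρ → (9,18,-3)  [lands on river]
river: ρ → (-3,18,9)
closes: descent 1, river 2
min |a| on river = 3

3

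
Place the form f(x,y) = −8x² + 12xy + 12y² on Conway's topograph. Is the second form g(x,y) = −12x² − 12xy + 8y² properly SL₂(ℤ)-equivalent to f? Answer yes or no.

D₁ = 528, D₂ = 528
river cycle of f (length 4): (12, 12, -8), (-8, 20, 4), (4, 20, -8), (-8, 12, 12)
river cycle of g (length 4): (8, 12, -12), (-12, 12, 8), (8, 20, -4), (-4, 20, 8)
cycles differ ⇒ inequivalent

no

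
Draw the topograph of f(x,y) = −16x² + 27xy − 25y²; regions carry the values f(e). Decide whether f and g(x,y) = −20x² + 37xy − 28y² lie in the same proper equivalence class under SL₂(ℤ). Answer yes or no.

D₁ = -871, D₂ = -871
f is negative-definite; reduce −f:
−f: translate: b→5 (≡-27 mod 32), so (16,-27,25)→(16,5,14)
−f: flip: (16,5,14)→(14,-5,16)
−f: reduced (well bottom): (14,-5,16) with a≤c, −a<b≤a
flip sign back: reduced form of f is (-14,5,-16)
g is negative-definite; reduce −g:
−g: translate: b→3 (≡-37 mod 40), so (20,-37,28)→(20,3,11)
−g: flip: (20,3,11)→(11,-3,20)
−g: reduced (well bottom): (11,-3,20) with a≤c, −a<b≤a
flip sign back: reduced form of g is (-11,3,-20)
reduced forms (-14, 5, -16) vs (-11, 3, -20) ⇒ inequivalent

no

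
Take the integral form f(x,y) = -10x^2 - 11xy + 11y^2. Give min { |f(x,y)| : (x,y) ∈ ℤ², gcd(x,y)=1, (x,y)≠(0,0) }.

descent: ρ → (11,11,-10)  [lands on river]
river: ρ → (-10,9,12)
river: ρ → (12,15,-7)
river: ρ → (-7,13,14)
river: ρ → (14,15,-6)
river: ρ → (-6,21,5)
river: ρ → (5,19,-10)
river: ρ → (-10,21,3)
river: ρ → (3,21,-10)
river: ρ → (-10,19,5)
river: ρ → (5,21,-6)
river: ρ → (-6,15,14)
river: ρ → (14,13,-7)
river: ρ → (-7,15,12)
river: ρ → (12,9,-10)
river: ρ → (-10,11,11)
closes: descent 1, river 16
min |a| on river = 3

3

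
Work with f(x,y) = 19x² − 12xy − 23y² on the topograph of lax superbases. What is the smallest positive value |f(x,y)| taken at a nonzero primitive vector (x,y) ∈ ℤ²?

descent: ρ → (-23,12,19)  [lands on river]
river: ρ → (19,26,-16)
river: ρ → (-16,38,7)
river: ρ → (7,32,-31)
river: ρ → (-31,30,8)
river: ρ → (8,34,-23)
closes: descent 1, river 6
min |a| on river = 7

7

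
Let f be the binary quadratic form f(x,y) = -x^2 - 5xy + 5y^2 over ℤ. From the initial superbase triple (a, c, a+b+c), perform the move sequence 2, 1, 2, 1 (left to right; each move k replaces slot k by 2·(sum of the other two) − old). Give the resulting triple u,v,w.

start (-1,5,-1) = (f(1,0),f(0,1),f(1,1))
replace slot 2: 2·((-1)+(-1)) − 5 = -9 → (-1,-9,-1)
replace slot 1: 2·((-9)+(-1)) − (-1) = -19 → (-19,-9,-1)
replace slot 2: 2·((-19)+(-1)) − (-9) = -31 → (-19,-31,-1)
replace slot 1: 2·((-31)+(-1)) − (-19) = -45 → (-45,-31,-1)

-45,-31,-1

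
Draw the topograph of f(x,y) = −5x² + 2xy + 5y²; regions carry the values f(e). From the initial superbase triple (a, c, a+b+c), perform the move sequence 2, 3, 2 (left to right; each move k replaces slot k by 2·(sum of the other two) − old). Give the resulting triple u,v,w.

start (-5,5,2) = (f(1,0),f(0,1),f(1,1))
replace slot 2: 2·((-5)+2) − 5 = -11 → (-5,-11,2)
replace slot 3: 2·((-5)+(-11)) − 2 = -34 → (-5,-11,-34)
replace slot 2: 2·((-5)+(-34)) − (-11) = -67 → (-5,-67,-34)

-5,-67,-34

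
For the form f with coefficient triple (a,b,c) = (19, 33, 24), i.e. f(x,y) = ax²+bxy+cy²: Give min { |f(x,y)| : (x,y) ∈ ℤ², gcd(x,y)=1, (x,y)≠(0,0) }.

translate: b→-5 (≡33 mod 38), so (19,33,24)→(19,-5,10)
flip: (19,-5,10)→(10,5,19)
reduced (well bottom): (10,5,19) with a≤c, −a<b≤a
well minimum = a = 10

10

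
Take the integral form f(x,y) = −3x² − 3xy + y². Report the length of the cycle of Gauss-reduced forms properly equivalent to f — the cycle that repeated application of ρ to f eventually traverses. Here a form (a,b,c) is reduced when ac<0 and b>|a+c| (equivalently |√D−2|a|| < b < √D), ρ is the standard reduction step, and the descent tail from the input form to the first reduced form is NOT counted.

D = 21, ⌊√D⌋ = 4
descent: ρ → (1,3,-3)  [lands on river]
river: ρ → (-3,3,1)
ρ-cycle length = 2 (tail of 1 descent step not counted)

2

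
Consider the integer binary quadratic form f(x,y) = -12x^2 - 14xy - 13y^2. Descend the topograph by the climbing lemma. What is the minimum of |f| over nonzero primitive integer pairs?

translate: b→-10 (≡14 mod 24), so (12,14,13)→(12,-10,11)
flip: (12,-10,11)→(11,10,12)
reduced (well bottom): (11,10,12) with a≤c, −a<b≤a
well minimum |f| = |-11| = 11 (negative-definite)

11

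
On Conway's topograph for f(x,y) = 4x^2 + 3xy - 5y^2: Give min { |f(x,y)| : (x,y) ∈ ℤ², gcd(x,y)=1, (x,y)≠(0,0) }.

river: ρ → (-5,7,2)
river: ρ → (2,9,-1)
river: ρ → (-1,9,2)
river: ρ → (2,7,-5)
river: ρ → (-5,3,4)
river: ρ → (4,5,-4)
river: ρ → (-4,3,5)
river: ρ → (5,7,-2)
river: ρ → (-2,9,1)
river: ρ → (1,9,-2)
river: ρ → (-2,7,5)
river: ρ → (5,3,-4)
river: ρ → (-4,5,4)
river: ρ → (4,3,-5)
closes: descent 0, river 14
min |a| on river = 1

1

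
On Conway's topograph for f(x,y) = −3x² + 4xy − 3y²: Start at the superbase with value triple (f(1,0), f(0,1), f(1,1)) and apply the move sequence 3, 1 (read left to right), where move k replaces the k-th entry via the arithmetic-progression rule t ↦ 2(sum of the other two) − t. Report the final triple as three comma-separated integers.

start (-3,-3,-2) = (f(1,0),f(0,1),f(1,1))
replace slot 3: 2·((-3)+(-3)) − (-2) = -10 → (-3,-3,-10)
replace slot 1: 2·((-3)+(-10)) − (-3) = -23 → (-23,-3,-10)

-23,-3,-10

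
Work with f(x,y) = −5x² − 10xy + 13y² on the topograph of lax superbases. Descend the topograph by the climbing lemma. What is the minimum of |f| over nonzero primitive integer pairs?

descent: ρ → (13,10,-5)  [lands on river]
river: ρ → (-5,10,13)
river: ρ → (13,16,-2)
river: ρ → (-2,16,13)
closes: descent 1, river 4
min |a| on river = 2

2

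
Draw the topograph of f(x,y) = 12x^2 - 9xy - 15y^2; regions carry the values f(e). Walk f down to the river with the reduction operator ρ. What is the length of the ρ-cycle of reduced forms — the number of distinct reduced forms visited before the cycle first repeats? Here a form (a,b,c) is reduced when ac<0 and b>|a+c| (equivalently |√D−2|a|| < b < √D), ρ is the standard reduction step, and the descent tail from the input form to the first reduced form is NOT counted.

D = 801, ⌊√D⌋ = 28
descent: ρ → (-15,9,12)  [lands on river]
river: ρ → (12,15,-12)
river: ρ → (-12,9,15)
river: ρ → (15,21,-6)
river: ρ → (-6,27,3)
river: ρ → (3,27,-6)
river: ρ → (-6,21,15)
river: ρ → (15,9,-12)
river: ρ → (-12,15,12)
river: ρ → (12,9,-15)
river: ρ → (-15,21,6)
river: ρ → (6,27,-3)
river: ρ → (-3,27,6)
river: ρ → (6,21,-15)
ρ-cycle length = 14 (tail of 1 descent step not counted)

14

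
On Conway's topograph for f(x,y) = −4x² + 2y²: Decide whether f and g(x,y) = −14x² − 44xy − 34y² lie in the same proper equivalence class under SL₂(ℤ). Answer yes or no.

D₁ = 32, D₂ = 32
river cycle of f (length 2): (2, 4, -2), (-2, 4, 2)
river cycle of g (length 2): (2, 4, -2), (-2, 4, 2)
cycles coincide ⇒ equivalent

yes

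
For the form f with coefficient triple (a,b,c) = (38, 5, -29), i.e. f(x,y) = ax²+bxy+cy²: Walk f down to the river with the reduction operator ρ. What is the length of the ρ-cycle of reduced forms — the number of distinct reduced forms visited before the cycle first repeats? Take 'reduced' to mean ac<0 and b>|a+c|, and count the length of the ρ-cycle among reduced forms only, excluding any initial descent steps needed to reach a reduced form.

D = 4433, ⌊√D⌋ = 66
descent: ρ → (-29,53,14)  [lands on river]
river: ρ → (14,59,-17)
river: ρ → (-17,43,38)
river: ρ → (38,33,-22)
river: ρ → (-22,55,16)
river: ρ → (16,41,-43)
river: ρ → (-43,45,14)
river: ρ → (14,39,-52)
river: ρ → (-52,65,1)
river: ρ → (1,65,-52)
river: ρ → (-52,39,14)
river: ρ → (14,45,-43)
river: ρ → (-43,41,16)
river: ρ → (16,55,-22)
river: ρ → (-22,33,38)
river: ρ → (38,43,-17)
river: ρ → (-17,59,14)
river: ρ → (14,53,-29)
river: ρ → (-29,63,4)
river: ρ → (4,65,-13)
river: ρ → (-13,65,4)
river: ρ → (4,63,-29)
ρ-cycle length = 22 (tail of 1 descent step not counted)

22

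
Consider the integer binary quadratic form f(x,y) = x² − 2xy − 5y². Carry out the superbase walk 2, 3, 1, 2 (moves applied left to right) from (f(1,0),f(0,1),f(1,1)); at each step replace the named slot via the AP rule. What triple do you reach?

start (1,-5,-6) = (f(1,0),f(0,1),f(1,1))
replace slot 2: 2·(1+(-6)) − (-5) = -5 → (1,-5,-6)
replace slot 3: 2·(1+(-5)) − (-6) = -2 → (1,-5,-2)
replace slot 1: 2·((-5)+(-2)) − 1 = -15 → (-15,-5,-2)
replace slot 2: 2·((-15)+(-2)) − (-5) = -29 → (-15,-29,-2)

-15,-29,-2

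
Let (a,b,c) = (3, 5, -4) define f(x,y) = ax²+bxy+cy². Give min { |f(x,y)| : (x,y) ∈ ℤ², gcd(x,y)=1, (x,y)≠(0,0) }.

river: ρ → (-4,3,4)
river: ρ → (4,5,-3)
river: ρ → (-3,7,2)
river: ρ → (2,5,-6)
river: ρ → (-6,7,1)
river: ρ → (1,7,-6)
river: ρ → (-6,5,2)
river: ρ → (2,7,-3)
river: ρ → (-3,5,4)
river: ρ → (4,3,-4)
river: ρ → (-4,5,3)
river: ρ → (3,7,-2)
river: ρ → (-2,5,6)
river: ρ → (6,7,-1)
river: ρ → (-1,7,6)
river: ρ → (6,5,-2)
river: ρ → (-2,7,3)
river: ρ → (3,5,-4)
closes: descent 0, river 18
min |a| on river = 1

1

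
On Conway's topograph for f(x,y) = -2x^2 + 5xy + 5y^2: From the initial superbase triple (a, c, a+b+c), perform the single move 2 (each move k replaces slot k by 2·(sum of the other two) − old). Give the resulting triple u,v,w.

start (-2,5,8) = (f(1,0),f(0,1),f(1,1))
replace slot 2: 2·((-2)+8) − 5 = 7 → (-2,7,8)

-2,7,8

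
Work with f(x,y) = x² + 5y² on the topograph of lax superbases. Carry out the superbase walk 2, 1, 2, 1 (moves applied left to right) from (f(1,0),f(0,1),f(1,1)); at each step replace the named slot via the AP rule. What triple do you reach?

start (1,5,6) = (f(1,0),f(0,1),f(1,1))
replace slot 2: 2·(1+6) − 5 = 9 → (1,9,6)
replace slot 1: 2·(9+6) − 1 = 29 → (29,9,6)
replace slot 2: 2·(29+6) − 9 = 61 → (29,61,6)
replace slot 1: 2·(61+6) − 29 = 105 → (105,61,6)

105,61,6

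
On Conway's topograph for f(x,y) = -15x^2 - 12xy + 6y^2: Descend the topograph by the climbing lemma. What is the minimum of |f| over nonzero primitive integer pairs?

descent: ρ → (6,12,-15)  [lands on river]
river: ρ → (-15,18,3)
river: ρ → (3,18,-15)
river: ρ → (-15,12,6)
closes: descent 1, river 4
min |a| on river = 3

3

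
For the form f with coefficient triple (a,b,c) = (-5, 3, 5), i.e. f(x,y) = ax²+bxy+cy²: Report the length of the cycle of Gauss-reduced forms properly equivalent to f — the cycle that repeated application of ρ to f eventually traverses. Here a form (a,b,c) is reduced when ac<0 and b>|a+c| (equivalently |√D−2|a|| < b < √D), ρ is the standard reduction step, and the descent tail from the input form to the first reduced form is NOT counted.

D = 109, ⌊√D⌋ = 10
river: ρ → (5,7,-3)
river: ρ → (-3,5,7)
river: ρ → (7,9,-1)
river: ρ → (-1,9,7)
river: ρ → (7,5,-3)
river: ρ → (-3,7,5)
river: ρ → (5,3,-5)
river: ρ → (-5,7,3)
river: ρ → (3,5,-7)
river: ρ → (-7,9,1)
river: ρ → (1,9,-7)
river: ρ → (-7,5,3)
river: ρ → (3,7,-5)
river: ρ → (-5,3,5)
ρ-cycle length = 14 (tail of 0 descent steps not counted)

14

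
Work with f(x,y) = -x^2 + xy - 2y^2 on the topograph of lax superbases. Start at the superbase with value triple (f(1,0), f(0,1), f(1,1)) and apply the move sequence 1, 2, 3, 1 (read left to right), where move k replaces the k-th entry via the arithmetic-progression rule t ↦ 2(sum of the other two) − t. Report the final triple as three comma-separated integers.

start (-1,-2,-2) = (f(1,0),f(0,1),f(1,1))
replace slot 1: 2·((-2)+(-2)) − (-1) = -7 → (-7,-2,-2)
replace slot 2: 2·((-7)+(-2)) − (-2) = -16 → (-7,-16,-2)
replace slot 3: 2·((-7)+(-16)) − (-2) = -44 → (-7,-16,-44)
replace slot 1: 2·((-16)+(-44)) − (-7) = -113 → (-113,-16,-44)

-113,-16,-44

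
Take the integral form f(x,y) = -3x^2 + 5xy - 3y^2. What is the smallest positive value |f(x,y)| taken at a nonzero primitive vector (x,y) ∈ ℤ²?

translate: b→1 (≡-5 mod 6), so (3,-5,3)→(3,1,1)
flip: (3,1,1)→(1,-1,3)
translate: b→1 (≡-1 mod 2), so (1,-1,3)→(1,1,3)
reduced (well bottom): (1,1,3) with a≤c, −a<b≤a
well minimum |f| = |-1| = 1 (negative-definite)

1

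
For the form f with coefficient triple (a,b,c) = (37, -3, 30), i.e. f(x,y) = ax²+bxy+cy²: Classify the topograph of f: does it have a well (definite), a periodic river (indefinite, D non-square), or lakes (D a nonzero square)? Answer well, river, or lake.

D = b²−4ac = (-3)² − 4·37·30 = -4431
D < 0 ⇒ definite ⇒ every region one sign ⇒ single well

well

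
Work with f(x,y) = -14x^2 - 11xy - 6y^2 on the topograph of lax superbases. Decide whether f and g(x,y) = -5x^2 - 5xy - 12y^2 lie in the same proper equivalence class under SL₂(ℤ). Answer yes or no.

D₁ = -215, D₂ = -215
f is negative-definite; reduce −f:
−f: flip: (14,11,6)→(6,-11,14)
−f: translate: b→1 (≡-11 mod 12), so (6,-11,14)→(6,1,9)
−f: reduced (well bottom): (6,1,9) with a≤c, −a<b≤a
flip sign back: reduced form of f is (-6,-1,-9)
g is negative-definite; reduce −g:
−g: reduced (well bottom): (5,5,12) with a≤c, −a<b≤a
flip sign back: reduced form of g is (-5,-5,-12)
reduced forms (-6, -1, -9) vs (-5, -5, -12) ⇒ inequivalent

no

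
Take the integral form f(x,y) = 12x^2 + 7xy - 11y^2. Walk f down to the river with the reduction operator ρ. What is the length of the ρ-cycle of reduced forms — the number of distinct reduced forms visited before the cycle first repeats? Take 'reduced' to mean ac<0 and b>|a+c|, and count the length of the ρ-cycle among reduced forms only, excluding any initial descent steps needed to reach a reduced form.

D = 577, ⌊√D⌋ = 24
river: ρ → (-11,15,8)
river: ρ → (8,17,-9)
river: ρ → (-9,19,6)
river: ρ → (6,17,-12)
river: ρ → (-12,7,11)
river: ρ → (11,15,-8)
river: ρ → (-8,17,9)
river: ρ → (9,19,-6)
river: ρ → (-6,17,12)
river: ρ → (12,7,-11)
ρ-cycle length = 10 (tail of 0 descent steps not counted)

10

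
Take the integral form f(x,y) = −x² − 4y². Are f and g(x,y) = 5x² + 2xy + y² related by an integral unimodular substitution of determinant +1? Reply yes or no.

D₁ = -16, D₂ = -16
f is negative-definite; reduce −f:
−f: reduced (well bottom): (1,0,4) with a≤c, −a<b≤a
flip sign back: reduced form of f is (-1,0,-4)
g: flip: (5,2,1)→(1,-2,5)
g: translate: b→0 (≡-2 mod 2), so (1,-2,5)→(1,0,4)
g: reduced (well bottom): (1,0,4) with a≤c, −a<b≤a
reduced forms (-1, 0, -4) vs (1, 0, 4) ⇒ inequivalent

no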